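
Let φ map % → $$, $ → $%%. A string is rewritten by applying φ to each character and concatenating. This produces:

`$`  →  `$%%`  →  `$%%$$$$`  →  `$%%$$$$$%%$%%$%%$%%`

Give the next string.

Rewriting the 19 symbols of $%%$$$$$%%$%%$%%$%% one by one yields $%% $$ $$ $%% $%% $%% $%% $%% $$ $$ $%% $$ $$ $%% $$ $$ $%% $$ $$; concatenated:

$%%$$$$$%%$%%$%%$%%$%%$$$$$%%$$$$$%%$$$$$%%$$$$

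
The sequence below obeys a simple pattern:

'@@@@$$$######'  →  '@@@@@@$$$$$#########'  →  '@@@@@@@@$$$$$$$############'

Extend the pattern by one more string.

The n-th term is 2n @'s then 2n-1 $'s then 3n #'s, where the shown terms are n = 2, 3, 4.
At n = 5 the blocks have lengths 10, 9, 15.

@@@@@@@@@@$$$$$$$$$###############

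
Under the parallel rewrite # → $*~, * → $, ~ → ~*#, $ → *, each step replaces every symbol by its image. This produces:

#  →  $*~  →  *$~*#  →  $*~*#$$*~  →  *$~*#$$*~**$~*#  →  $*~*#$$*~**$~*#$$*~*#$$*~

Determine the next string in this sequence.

*$~*#$$*~**$~*#$$*~*#$$*~**$~*#$$*~**$~*#

Replace each of the 25 characters of $*~*#$$*~**$~*#$$*~*#$$*~ in place — * $ ~*# $ $*~ * * $ ~*# $ $ * ~*# $ $*~ * * $ ~*# $ $*~ * * $ ~*# — and concatenate.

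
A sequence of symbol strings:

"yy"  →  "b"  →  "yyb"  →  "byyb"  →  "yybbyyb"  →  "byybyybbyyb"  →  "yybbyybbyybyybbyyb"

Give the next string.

byybyybbyybyybbyybbyybyybbyyb

From term 3 onward, concatenate the second-to-last term with the last: yy·b = yyb, b·yyb = byyb, …
Continuing: byybyybbyyb · yybbyybbyybyybbyyb gives term 8.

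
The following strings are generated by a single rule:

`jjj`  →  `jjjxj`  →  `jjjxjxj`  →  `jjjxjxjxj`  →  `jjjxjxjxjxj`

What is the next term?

The strings grow by a fixed suffix xj each time.
Applying this once more to jjjxjxjxjxj:

jjjxjxjxjxjxj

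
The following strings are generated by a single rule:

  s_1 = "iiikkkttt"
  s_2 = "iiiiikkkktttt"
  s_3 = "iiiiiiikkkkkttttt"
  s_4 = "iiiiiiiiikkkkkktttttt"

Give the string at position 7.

iiiiiiiiiiiiiiikkkkkkkkkttttttttt

The n-th term is 2n+1 i's then n+2 k's then n+2 t's (n = 1, 2, …).
At n = 7 the blocks have lengths 15, 9, 9.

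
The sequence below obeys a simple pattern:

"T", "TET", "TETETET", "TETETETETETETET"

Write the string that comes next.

s(k+1) = s(k)·E·s(k) — each term doubles the last with 'E' between the halves.
So the next term is two copies of TETETETETETETET with 'E' between the halves.

TETETETETETETETETETETETETETETET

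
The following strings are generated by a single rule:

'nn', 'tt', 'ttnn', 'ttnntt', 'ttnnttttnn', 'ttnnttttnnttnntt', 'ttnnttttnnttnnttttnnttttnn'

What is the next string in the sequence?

Each term (from the third on) is the previous term followed by the one before it: term 3 = tt·nn = ttnn.
So term 8 is ttnnttttnnttnnttttnnttttnn·ttnnttttnnttnntt.

ttnnttttnnttnnttttnnttttnnttnnttttnnttnntt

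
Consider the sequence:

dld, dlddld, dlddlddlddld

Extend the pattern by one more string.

dlddlddlddlddlddlddlddld

Every step duplicates the string.
So the next term is two copies of dlddlddlddld.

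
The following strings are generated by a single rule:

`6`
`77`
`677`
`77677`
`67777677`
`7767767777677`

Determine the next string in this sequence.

677776777767767777677

This is a Fibonacci-style word recurrence s(k) = s(k−2)·s(k−1): e.g. 6·77 = 677.
Continuing: 67777677 · 7767767777677 gives term 7.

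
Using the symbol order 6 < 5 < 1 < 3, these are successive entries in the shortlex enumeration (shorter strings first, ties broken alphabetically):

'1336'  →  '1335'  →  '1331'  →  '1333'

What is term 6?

Advancing 2 positions from 1333 through 1333 → 3666 reaches term 6.

3665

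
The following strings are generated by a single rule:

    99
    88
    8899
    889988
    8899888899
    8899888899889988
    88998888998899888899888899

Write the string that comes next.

Each term (from the third on) is the previous term followed by the one before it: term 3 = 88·99 = 8899.
The next term joins 88998888998899888899888899 and 8899888899889988.

889988889988998888998888998899888899889988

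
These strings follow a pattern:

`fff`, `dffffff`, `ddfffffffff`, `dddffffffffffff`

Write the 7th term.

s(k+1) = d·s(k)·fff, so each term gains d as a prefix and fff as a suffix.
From dddffffffffffff, 3 further steps: dddffffffffffff → ddddfffffffffffffff → dddddffffffffffffffffff → (answer).

ddddddfffffffffffffffffffff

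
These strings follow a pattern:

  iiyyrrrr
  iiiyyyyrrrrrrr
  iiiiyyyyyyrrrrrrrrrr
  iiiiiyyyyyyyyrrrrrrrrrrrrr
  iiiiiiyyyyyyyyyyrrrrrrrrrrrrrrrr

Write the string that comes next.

iiiiiiiyyyyyyyyyyyyrrrrrrrrrrrrrrrrrrr

Term n consists of n+1 i's, followed by 2n y's, followed by 3n+1 r's (n = 1, 2, …).
At n = 6 the blocks have lengths 7, 12, 19.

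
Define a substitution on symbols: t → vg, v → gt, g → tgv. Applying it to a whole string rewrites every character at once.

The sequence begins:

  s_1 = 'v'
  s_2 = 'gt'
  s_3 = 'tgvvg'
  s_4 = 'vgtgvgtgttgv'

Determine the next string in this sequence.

gttgvvgtgvgttgvvgtgvvgvgtgvgt

Expanding vgtgvgtgttgv: v→gt, g→tgv, t→vg, g→tgv, v→gt, g→tgv, t→vg, g→tgv, t→vg, t→vg, g→tgv, v→gt. Concatenated: gt tgv vg tgv gt tgv vg tgv vg vg tgv gt.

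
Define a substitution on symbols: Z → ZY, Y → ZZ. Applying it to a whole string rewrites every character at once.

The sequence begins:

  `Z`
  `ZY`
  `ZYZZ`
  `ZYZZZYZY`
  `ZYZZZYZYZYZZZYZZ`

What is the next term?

ZYZZZYZYZYZZZYZZZYZZZYZYZYZZZYZY

φ(ZYZZZYZYZYZZZYZZ) expands symbol-by-symbol to ZY ZZ ZY ZY ZY ZZ ZY ZZ ZY ZZ ZY ZY ZY ZZ ZY ZY; joining the 16 pieces gives the next term.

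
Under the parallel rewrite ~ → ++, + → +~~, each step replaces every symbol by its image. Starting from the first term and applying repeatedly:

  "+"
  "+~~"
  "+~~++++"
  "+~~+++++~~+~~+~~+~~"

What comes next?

Replace each of the 19 characters of +~~+++++~~+~~+~~+~~ in place — +~~ ++ ++ +~~ +~~ +~~ +~~ +~~ ++ ++ +~~ ++ ++ +~~ ++ ++ +~~ ++ ++ — and concatenate.

+~~+++++~~+~~+~~+~~+~~+++++~~+++++~~+++++~~++++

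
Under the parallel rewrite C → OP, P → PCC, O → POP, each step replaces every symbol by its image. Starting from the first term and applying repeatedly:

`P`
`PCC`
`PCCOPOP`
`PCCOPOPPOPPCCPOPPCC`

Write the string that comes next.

Replace each of the 19 characters of PCCOPOPPOPPCCPOPPCC in place — PCC OP OP POP PCC POP PCC PCC POP PCC PCC OP OP PCC POP PCC PCC OP OP — and concatenate.

PCCOPOPPOPPCCPOPPCCPCCPOPPCCPCCOPOPPCCPOPPCCPCCOPOP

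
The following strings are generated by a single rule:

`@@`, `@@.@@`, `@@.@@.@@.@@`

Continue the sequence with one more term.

Every step duplicates the string with '.' between the halves.
So the next term is two copies of @@.@@.@@.@@ with '.' between the halves.

@@.@@.@@.@@.@@.@@.@@.@@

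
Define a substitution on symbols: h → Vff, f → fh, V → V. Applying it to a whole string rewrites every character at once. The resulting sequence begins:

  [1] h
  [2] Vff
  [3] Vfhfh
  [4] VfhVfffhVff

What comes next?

VfhVffVfhfhfhVffVfhfh

Apply φ to VfhVfffhVff symbol by symbol: V→V, f→fh, h→Vff, V→V, f→fh, f→fh, f→fh, h→Vff, V→V, f→fh, f→fh; joined: V fh Vff V fh fh fh Vff V fh fh.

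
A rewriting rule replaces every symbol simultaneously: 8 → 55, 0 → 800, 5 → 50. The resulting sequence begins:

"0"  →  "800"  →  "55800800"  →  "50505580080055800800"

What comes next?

50800508005050558008005580080050505580080055800800

Applying the rule to each of the 20 symbols of 50505580080055800800 gives the pieces 50 800 50 800 50 50 55 800 800 55 800 800 50 50 55 800 800 55 800 800, which concatenate to the answer.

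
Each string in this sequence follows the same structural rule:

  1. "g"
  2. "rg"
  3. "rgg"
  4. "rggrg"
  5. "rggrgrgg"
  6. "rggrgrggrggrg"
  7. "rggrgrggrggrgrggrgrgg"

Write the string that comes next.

rggrgrggrggrgrggrgrggrggrgrggrggrg

This is a Fibonacci-style word recurrence s(k) = s(k−1)·s(k−2): e.g. rg·g = rgg.
So term 8 is rggrgrggrggrgrggrgrgg·rggrgrggrggrg.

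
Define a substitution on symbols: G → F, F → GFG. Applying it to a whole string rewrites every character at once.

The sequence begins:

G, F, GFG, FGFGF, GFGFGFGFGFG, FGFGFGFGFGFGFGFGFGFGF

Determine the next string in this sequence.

GFGFGFGFGFGFGFGFGFGFGFGFGFGFGFGFGFGFGFGFGFG

Replace each of the 21 characters of FGFGFGFGFGFGFGFGFGFGF in place — GFG F GFG F GFG F GFG F GFG F GFG F GFG F GFG F GFG F GFG F GFG — and concatenate.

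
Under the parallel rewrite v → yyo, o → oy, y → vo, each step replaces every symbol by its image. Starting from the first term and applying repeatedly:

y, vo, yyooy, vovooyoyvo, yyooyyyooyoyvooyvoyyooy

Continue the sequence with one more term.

vovooyoyvovovooyoyvooyvoyyooyoyvoyyooyvovooyoyvo

φ(yyooyyyooyoyvooyvoyyooy) expands symbol-by-symbol to vo vo oy oy vo vo vo oy oy vo oy vo yyo oy oy vo yyo oy vo vo oy oy vo; joining the 23 pieces gives the next term.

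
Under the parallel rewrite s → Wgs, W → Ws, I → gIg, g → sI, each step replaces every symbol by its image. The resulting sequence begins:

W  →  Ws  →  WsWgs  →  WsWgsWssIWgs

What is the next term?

Expanding WsWgsWssIWgs: W→Ws, s→Wgs, W→Ws, g→sI, s→Wgs, W→Ws, s→Wgs, s→Wgs, I→gIg, W→Ws, g→sI, s→Wgs. Concatenated: Ws Wgs Ws sI Wgs Ws Wgs Wgs gIg Ws sI Wgs.

WsWgsWssIWgsWsWgsWgsgIgWssIWgs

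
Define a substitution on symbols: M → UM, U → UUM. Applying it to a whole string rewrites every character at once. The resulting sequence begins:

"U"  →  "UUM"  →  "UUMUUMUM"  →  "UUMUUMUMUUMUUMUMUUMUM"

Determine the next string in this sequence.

Replace each of the 21 characters of UUMUUMUMUUMUUMUMUUMUM in place — UUM UUM UM UUM UUM UM UUM UM UUM UUM UM UUM UUM UM UUM UM UUM UUM UM UUM UM — and concatenate.

UUMUUMUMUUMUUMUMUUMUMUUMUUMUMUUMUUMUMUUMUMUUMUUMUMUUMUM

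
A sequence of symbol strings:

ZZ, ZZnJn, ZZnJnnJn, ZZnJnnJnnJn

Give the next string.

ZZnJnnJnnJnnJn

The strings grow by a fixed suffix nJn each time.
So the next term is ZZnJnnJnnJn·nJn.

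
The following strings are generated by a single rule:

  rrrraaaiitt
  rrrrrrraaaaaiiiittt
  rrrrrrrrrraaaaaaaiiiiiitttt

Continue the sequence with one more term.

Each string has the form r^{3n-2} a^{2n-1} i^{2n-2} t^{n}, where the shown terms are n = 2, 3, 4.
For the next term, n = 5, so the run lengths are 13, 9, 8, 5.

rrrrrrrrrrrrraaaaaaaaaiiiiiiiittttt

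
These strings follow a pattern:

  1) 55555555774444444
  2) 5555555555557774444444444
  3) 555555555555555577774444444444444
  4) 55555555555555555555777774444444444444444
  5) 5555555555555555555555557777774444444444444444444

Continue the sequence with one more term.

Term n consists of 4n 5's, followed by n 7's, followed by 3n+1 4's, where the shown terms are n = 2, 3, 4, 5, 6.
Setting n = 7 gives 28, 7, 22 characters in each block.

555555555555555555555555555577777774444444444444444444444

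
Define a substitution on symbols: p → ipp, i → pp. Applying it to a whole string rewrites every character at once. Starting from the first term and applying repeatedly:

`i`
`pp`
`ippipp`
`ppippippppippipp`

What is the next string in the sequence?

ippippppippippppippippippippppippippppippipp

φ(ppippippppippipp) expands symbol-by-symbol to ipp ipp pp ipp ipp pp ipp ipp ipp ipp pp ipp ipp pp ipp ipp; joining the 16 pieces gives the next term.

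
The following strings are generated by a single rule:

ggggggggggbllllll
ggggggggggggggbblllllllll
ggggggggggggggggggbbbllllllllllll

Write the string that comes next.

ggggggggggggggggggggggbbbblllllllllllllll

Each string has the form g^{4n+2} b^{n-1} l^{3n}, where the shown terms are n = 2, 3, 4.
Setting n = 5 gives 22, 4, 15 characters in each block.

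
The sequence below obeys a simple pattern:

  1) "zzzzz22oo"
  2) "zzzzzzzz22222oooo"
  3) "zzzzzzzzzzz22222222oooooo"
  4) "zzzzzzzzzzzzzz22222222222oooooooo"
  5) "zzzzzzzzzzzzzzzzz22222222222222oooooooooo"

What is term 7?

zzzzzzzzzzzzzzzzzzzzzzz22222222222222222222oooooooooooooo

The n-th term is 3n+2 z's then 3n-1 2's then 2n o's (n = 1, 2, …).
For term 7, n = 7, so the run lengths are 23, 20, 14.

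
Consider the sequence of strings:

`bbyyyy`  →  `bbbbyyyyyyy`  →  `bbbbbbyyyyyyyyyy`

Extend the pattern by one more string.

The n-th term is 2n b's then 3n+1 y's (n = 1, 2, …).
At n = 4 the blocks have lengths 8, 13.

bbbbbbbbyyyyyyyyyyyyy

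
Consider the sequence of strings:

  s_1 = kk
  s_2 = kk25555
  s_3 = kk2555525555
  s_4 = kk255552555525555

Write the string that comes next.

Every step adds 25555 to the end: s(k+1) = s(k)·25555.
Applying this once more to kk255552555525555:

kk25555255552555525555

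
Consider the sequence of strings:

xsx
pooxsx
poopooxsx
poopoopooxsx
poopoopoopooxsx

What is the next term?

Each term is the previous one with poo prepended.
Applying this once more to poopoopoopooxsx:

poopoopoopoopooxsx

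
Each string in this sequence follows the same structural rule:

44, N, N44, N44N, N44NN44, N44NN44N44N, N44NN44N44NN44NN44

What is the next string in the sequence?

This is a Fibonacci-style word recurrence s(k) = s(k−1)·s(k−2): e.g. N·44 = N44.
The next term joins N44NN44N44NN44NN44 and N44NN44N44N.

N44NN44N44NN44NN44N44NN44N44N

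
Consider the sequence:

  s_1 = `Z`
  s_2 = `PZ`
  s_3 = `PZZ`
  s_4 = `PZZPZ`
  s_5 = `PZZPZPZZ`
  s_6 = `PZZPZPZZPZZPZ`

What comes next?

From term 3 onward, concatenate the last term with the second-to-last: PZ·Z = PZZ, PZZ·PZ = PZZPZ, …
Continuing: PZZPZPZZPZZPZ · PZZPZPZZ gives term 7.

PZZPZPZZPZZPZPZZPZPZZ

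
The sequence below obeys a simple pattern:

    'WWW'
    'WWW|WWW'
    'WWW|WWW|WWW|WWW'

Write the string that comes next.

Every step duplicates the string with '|' between the halves.
One more doubling of WWW|WWW|WWW|WWW gives the answer.

WWW|WWW|WWW|WWW|WWW|WWW|WWW|WWW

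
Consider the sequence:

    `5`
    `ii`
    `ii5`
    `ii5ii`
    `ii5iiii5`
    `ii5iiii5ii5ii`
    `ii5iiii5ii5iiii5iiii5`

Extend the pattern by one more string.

ii5iiii5ii5iiii5iiii5ii5iiii5ii5ii

From term 3 onward, concatenate the last term with the second-to-last: ii·5 = ii5, ii5·ii = ii5ii, …
The next term joins ii5iiii5ii5iiii5iiii5 and ii5iiii5ii5ii.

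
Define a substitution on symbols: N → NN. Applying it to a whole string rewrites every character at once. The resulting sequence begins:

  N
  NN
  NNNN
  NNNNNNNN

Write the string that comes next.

Apply φ to NNNNNNNN symbol by symbol: N→NN, N→NN, N→NN, N→NN, N→NN, N→NN, N→NN, N→NN; joined: NN NN NN NN NN NN NN NN.

NNNNNNNNNNNNNNNN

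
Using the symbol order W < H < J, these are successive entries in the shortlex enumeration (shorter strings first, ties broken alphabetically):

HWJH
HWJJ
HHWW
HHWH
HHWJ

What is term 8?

Continuing the enumeration 3 steps past HHWJ: HHWJ → HHHW → HHHH → (answer).

HHHJ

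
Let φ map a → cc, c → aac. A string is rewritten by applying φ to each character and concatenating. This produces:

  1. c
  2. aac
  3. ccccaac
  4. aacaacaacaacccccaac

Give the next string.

Rewriting the 19 symbols of aacaacaacaacccccaac one by one yields cc cc aac cc cc aac cc cc aac cc cc aac aac aac aac aac cc cc aac; concatenated:

ccccaacccccaacccccaacccccaacaacaacaacaacccccaac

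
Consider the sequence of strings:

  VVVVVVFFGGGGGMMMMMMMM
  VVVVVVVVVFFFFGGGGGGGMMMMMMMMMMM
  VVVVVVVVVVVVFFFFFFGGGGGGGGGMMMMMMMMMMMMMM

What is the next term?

Term n consists of 3n V's, followed by 2n-2 F's, followed by 2n+1 G's, followed by 3n+2 M's, where the shown terms are n = 2, 3, 4.
For the next term, n = 5, so the run lengths are 15, 8, 11, 17.

VVVVVVVVVVVVVVVFFFFFFFFGGGGGGGGGGGMMMMMMMMMMMMMMMMM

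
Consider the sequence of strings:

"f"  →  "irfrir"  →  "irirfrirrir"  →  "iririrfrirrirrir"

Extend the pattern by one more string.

Every step adds ir to the front and rir to the end of the previous string.
Applying this once more to iririrfrirrirrir:

iriririrfrirrirrirrir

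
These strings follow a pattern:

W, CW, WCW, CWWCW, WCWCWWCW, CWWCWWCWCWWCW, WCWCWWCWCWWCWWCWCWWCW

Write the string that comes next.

CWWCWWCWCWWCWWCWCWWCWCWWCWWCWCWWCW

From term 3 onward, concatenate the second-to-last term with the last: W·CW = WCW, CW·WCW = CWWCW, …
So term 8 is CWWCWWCWCWWCW·WCWCWWCWCWWCWWCWCWWCW.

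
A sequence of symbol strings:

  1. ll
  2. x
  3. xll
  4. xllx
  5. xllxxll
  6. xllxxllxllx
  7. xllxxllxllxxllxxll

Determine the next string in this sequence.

xllxxllxllxxllxxllxllxxllxllx

Each term (from the third on) is the previous term followed by the one before it: term 3 = x·ll = xll.
The next term joins xllxxllxllxxllxxll and xllxxllxllx.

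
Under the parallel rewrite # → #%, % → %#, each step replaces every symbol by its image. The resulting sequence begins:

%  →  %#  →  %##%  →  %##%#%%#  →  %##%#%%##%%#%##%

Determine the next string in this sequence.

Replace each of the 16 characters of %##%#%%##%%#%##% in place — %# #% #% %# #% %# %# #% #% %# %# #% %# #% #% %# — and concatenate.

%##%#%%##%%#%##%#%%#%##%%##%#%%#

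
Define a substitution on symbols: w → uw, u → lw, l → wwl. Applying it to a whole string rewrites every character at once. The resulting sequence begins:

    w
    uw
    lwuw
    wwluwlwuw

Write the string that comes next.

uwuwwwllwuwwwluwlwuw

Expanding wwluwlwuw: w→uw, w→uw, l→wwl, u→lw, w→uw, l→wwl, w→uw, u→lw, w→uw. Concatenated: uw uw wwl lw uw wwl uw lw uw.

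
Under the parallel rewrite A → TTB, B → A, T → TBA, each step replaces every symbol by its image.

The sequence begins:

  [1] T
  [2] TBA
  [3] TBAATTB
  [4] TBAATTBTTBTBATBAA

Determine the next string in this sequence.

TBAATTBTTBTBATBAATBATBAATBAATTBTBAATTBTTB

φ(TBAATTBTTBTBATBAA) expands symbol-by-symbol to TBA A TTB TTB TBA TBA A TBA TBA A TBA A TTB TBA A TTB TTB; joining the 17 pieces gives the next term.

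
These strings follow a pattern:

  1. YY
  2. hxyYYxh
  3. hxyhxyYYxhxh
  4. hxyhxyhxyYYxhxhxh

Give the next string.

Every step adds hxy to the front and xh to the end of the previous string.
Applying this once more to hxyhxyhxyYYxhxhxh:

hxyhxyhxyhxyYYxhxhxhxh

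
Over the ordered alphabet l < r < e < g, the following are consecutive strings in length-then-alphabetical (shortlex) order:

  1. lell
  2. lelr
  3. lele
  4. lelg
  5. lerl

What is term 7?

lere

Stepping forward 2 times from lerl: lerl → lerr, then the target.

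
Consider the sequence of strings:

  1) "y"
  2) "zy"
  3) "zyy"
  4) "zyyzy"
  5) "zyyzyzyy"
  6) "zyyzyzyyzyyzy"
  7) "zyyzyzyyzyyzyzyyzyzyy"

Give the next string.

zyyzyzyyzyyzyzyyzyzyyzyyzyzyyzyyzy

Each term (from the third on) is the previous term followed by the one before it: term 3 = zy·y = zyy.
Continuing: zyyzyzyyzyyzyzyyzyzyy · zyyzyzyyzyyzy gives term 8.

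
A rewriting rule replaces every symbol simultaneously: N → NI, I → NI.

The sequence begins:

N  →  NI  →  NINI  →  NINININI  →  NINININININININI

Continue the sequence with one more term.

Rewriting the 16 symbols of NINININININININI one by one yields NI NI NI NI NI NI NI NI NI NI NI NI NI NI NI NI; concatenated:

NINININININININININININININININI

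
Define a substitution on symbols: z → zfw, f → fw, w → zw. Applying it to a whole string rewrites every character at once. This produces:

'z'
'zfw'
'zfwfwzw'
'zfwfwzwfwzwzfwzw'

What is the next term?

zfwfwzwfwzwzfwzwfwzwzfwzwzfwfwzwzfwzw

Applying the rule to each of the 16 symbols of zfwfwzwfwzwzfwzw gives the pieces zfw fw zw fw zw zfw zw fw zw zfw zw zfw fw zw zfw zw, which concatenate to the answer.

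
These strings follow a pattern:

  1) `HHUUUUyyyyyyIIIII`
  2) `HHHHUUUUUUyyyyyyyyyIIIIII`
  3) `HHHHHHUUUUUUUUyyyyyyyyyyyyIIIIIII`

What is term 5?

Reading off run lengths: H runs 2, 4, 6; U runs 4, 6, 8; y runs 6, 9, 12; I runs 5, 6, 7 — each is linear in n, where the shown terms are n = 2, 3, 4.
At n = 6 the blocks have lengths 10, 12, 18, 9.

HHHHHHHHHHUUUUUUUUUUUUyyyyyyyyyyyyyyyyyyIIIIIIIII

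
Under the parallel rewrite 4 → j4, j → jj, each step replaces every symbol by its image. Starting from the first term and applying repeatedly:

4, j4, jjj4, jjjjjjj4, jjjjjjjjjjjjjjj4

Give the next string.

Applying the rule to each of the 16 symbols of jjjjjjjjjjjjjjj4 gives the pieces jj jj jj jj jj jj jj jj jj jj jj jj jj jj jj j4, which concatenate to the answer.

jjjjjjjjjjjjjjjjjjjjjjjjjjjjjjj4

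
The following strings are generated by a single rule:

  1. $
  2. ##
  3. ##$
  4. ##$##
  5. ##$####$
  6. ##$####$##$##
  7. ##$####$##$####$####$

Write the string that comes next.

From term 3 onward, concatenate the last term with the second-to-last: ##·$ = ##$, ##$·## = ##$##, …
Continuing: ##$####$##$####$####$ · ##$####$##$## gives term 8.

##$####$##$####$####$##$####$##$##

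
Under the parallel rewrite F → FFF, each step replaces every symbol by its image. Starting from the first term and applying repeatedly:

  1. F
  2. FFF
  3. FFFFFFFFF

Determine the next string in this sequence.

FFFFFFFFFFFFFFFFFFFFFFFFFFF

Expanding FFFFFFFFF: F→FFF, F→FFF, F→FFF, F→FFF, F→FFF, F→FFF, F→FFF, F→FFF, F→FFF. Concatenated: FFF FFF FFF FFF FFF FFF FFF FFF FFF.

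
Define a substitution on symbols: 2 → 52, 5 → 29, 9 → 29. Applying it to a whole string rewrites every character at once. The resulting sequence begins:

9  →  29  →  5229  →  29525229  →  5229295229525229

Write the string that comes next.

Replace each of the 16 characters of 5229295229525229 in place — 29 52 52 29 52 29 29 52 52 29 29 52 29 52 52 29 — and concatenate.

29525229522929525229295229525229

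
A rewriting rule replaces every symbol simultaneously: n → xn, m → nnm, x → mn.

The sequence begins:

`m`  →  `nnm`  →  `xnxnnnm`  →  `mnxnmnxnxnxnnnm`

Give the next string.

nnmxnmnxnnnmxnmnxnmnxnmnxnxnxnnnm

Applying the rule to each of the 15 symbols of mnxnmnxnxnxnnnm gives the pieces nnm xn mn xn nnm xn mn xn mn xn mn xn xn xn nnm, which concatenate to the answer.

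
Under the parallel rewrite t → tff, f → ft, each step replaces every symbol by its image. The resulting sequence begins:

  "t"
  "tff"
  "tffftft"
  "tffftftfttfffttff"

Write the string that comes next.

tffftftfttfffttfffttfftffftftfttfftffftft

Applying the rule to each of the 17 symbols of tffftftfttfffttff gives the pieces tff ft ft ft tff ft tff ft tff tff ft ft ft tff tff ft ft, which concatenate to the answer.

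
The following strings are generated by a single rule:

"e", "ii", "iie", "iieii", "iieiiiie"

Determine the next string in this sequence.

iieiiiieiieii

From term 3 onward, concatenate the last term with the second-to-last: ii·e = iie, iie·ii = iieii, …
The next term joins iieiiiie and iieii.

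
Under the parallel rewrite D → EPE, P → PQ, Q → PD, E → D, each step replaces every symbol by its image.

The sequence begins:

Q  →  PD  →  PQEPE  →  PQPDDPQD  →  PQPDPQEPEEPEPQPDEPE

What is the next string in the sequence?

PQPDPQEPEPQPDDPQDDPQDPQPDPQEPEDPQD

Replace each of the 19 characters of PQPDPQEPEEPEPQPDEPE in place — PQ PD PQ EPE PQ PD D PQ D D PQ D PQ PD PQ EPE D PQ D — and concatenate.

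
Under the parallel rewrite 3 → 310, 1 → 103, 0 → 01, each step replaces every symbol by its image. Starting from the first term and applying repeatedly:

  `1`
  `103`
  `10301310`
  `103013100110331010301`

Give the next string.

1030131001103310103010110310301310310103011030131001103

Replace each of the 21 characters of 103013100110331010301 in place — 103 01 310 01 103 310 103 01 01 103 103 01 310 310 103 01 103 01 310 01 103 — and concatenate.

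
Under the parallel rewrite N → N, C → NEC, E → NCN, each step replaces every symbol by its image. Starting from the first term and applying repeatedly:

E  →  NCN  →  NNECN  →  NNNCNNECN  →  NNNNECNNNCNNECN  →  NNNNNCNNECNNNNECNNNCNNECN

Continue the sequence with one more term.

NNNNNNECNNNCNNECNNNNNCNNECNNNNECNNNCNNECN

Replace each of the 25 characters of NNNNNCNNECNNNNECNNNCNNECN in place — N N N N N NEC N N NCN NEC N N N N NCN NEC N N N NEC N N NCN NEC N — and concatenate.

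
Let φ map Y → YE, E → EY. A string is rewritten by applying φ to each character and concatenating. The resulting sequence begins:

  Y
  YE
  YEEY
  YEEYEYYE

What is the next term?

Apply φ to YEEYEYYE symbol by symbol: Y→YE, E→EY, E→EY, Y→YE, E→EY, Y→YE, Y→YE, E→EY; joined: YE EY EY YE EY YE YE EY.

YEEYEYYEEYYEYEEY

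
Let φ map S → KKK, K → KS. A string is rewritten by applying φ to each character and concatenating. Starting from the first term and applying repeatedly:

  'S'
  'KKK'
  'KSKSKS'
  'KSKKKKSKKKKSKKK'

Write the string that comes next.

Rewriting the 15 symbols of KSKKKKSKKKKSKKK one by one yields KS KKK KS KS KS KS KKK KS KS KS KS KKK KS KS KS; concatenated:

KSKKKKSKSKSKSKKKKSKSKSKSKKKKSKSKS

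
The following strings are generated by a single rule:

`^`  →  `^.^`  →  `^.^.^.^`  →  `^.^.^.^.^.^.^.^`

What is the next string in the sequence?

s(k+1) = s(k)·.·s(k) — each term doubles the last with '.' between the halves.
One more doubling of ^.^.^.^.^.^.^.^ gives the answer.

^.^.^.^.^.^.^.^.^.^.^.^.^.^.^.^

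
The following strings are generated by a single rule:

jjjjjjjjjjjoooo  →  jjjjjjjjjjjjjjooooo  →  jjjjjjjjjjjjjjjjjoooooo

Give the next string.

The n-th term is 3n+2 j's then n+1 o's, where the shown terms are n = 3, 4, 5.
For the next term, n = 6, so the run lengths are 20, 7.

jjjjjjjjjjjjjjjjjjjjooooooo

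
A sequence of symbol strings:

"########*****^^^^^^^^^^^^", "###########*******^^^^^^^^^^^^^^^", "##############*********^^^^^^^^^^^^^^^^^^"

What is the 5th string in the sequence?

####################*************^^^^^^^^^^^^^^^^^^^^^^^^

Each string has the form #^{3n-1} *^{2n-1} ^^{3n+3}, where the shown terms are n = 3, 4, 5.
For term 5, n = 7, so the run lengths are 20, 13, 24.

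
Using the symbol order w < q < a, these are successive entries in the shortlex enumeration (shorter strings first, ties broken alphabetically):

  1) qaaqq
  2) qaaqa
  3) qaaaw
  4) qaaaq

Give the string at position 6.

awwww

Continuing the enumeration 2 steps past qaaaq: qaaaq → qaaaa → (answer).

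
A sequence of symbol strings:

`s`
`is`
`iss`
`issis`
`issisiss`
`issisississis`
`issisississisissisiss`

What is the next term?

issisississisissisississisississis

This is a Fibonacci-style word recurrence s(k) = s(k−1)·s(k−2): e.g. is·s = iss.
So term 8 is issisississisissisiss·issisississis.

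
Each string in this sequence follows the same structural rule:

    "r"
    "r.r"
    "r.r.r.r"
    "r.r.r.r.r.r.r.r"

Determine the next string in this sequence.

s(k+1) = s(k)·.·s(k) — each term doubles the last with '.' between the halves.
So the next term is two copies of r.r.r.r.r.r.r.r with '.' between the halves.

r.r.r.r.r.r.r.r.r.r.r.r.r.r.r.r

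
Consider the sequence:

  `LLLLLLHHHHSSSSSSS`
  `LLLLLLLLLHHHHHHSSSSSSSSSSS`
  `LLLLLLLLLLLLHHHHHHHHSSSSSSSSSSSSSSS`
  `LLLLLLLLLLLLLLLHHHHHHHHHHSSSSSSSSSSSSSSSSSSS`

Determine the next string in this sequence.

LLLLLLLLLLLLLLLLLLHHHHHHHHHHHHSSSSSSSSSSSSSSSSSSSSSSS

Each string has the form L^{3n+3} H^{2n+2} S^{4n+3} (n = 1, 2, …).
At n = 5 the blocks have lengths 18, 12, 23.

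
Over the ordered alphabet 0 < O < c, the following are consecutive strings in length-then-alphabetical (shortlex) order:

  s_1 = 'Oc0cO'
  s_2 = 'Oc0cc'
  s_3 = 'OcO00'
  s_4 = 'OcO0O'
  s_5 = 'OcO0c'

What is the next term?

OcOO0

Find the rightmost character of OcO0c below c, bump it to the next letter, and reset everything to its right to 0.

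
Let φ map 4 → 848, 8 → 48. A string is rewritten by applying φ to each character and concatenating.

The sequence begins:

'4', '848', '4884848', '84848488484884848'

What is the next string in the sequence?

48848488484884848488484884848488484884848

φ(84848488484884848) expands symbol-by-symbol to 48 848 48 848 48 848 48 48 848 48 848 48 48 848 48 848 48; joining the 17 pieces gives the next term.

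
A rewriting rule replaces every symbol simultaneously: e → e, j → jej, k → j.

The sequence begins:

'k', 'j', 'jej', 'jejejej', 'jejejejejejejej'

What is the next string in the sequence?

Rewriting the 15 symbols of jejejejejejejej one by one yields jej e jej e jej e jej e jej e jej e jej e jej; concatenated:

jejejejejejejejejejejejejejejej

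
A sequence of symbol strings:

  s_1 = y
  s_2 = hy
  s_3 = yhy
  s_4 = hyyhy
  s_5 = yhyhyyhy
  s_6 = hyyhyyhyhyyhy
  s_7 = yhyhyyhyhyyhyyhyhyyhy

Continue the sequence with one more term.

From term 3 onward, concatenate the second-to-last term with the last: y·hy = yhy, hy·yhy = hyyhy, …
The next term joins hyyhyyhyhyyhy and yhyhyyhyhyyhyyhyhyyhy.

hyyhyyhyhyyhyyhyhyyhyhyyhyyhyhyyhy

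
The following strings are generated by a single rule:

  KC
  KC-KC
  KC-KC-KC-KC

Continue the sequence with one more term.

Every step duplicates the string with '-' between the halves.
Doubling KC-KC-KC-KC with '-' between the halves:

KC-KC-KC-KC-KC-KC-KC-KC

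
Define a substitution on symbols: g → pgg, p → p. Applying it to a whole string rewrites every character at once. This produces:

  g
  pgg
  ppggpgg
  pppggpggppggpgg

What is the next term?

ppppggpggppggpggpppggpggppggpgg

φ(pppggpggppggpgg) expands symbol-by-symbol to p p p pgg pgg p pgg pgg p p pgg pgg p pgg pgg; joining the 15 pieces gives the next term.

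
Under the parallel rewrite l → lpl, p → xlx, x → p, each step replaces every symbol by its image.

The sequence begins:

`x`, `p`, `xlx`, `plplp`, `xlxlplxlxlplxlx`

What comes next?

plplplplxlxlplplplplplxlxlplplplp

Applying the rule to each of the 15 symbols of xlxlplxlxlplxlx gives the pieces p lpl p lpl xlx lpl p lpl p lpl xlx lpl p lpl p, which concatenate to the answer.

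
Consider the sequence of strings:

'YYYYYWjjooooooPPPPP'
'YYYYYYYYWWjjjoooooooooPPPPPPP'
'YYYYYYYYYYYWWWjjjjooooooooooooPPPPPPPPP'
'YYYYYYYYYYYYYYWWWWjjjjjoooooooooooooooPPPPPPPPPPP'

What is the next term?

Term n consists of 3n-1 Y's, followed by n-1 W's, followed by n j's, followed by 3n o's, followed by 2n+1 P's, where the shown terms are n = 2, 3, 4, 5.
At n = 6 the blocks have lengths 17, 5, 6, 18, 13.

YYYYYYYYYYYYYYYYYWWWWWjjjjjjooooooooooooooooooPPPPPPPPPPPPP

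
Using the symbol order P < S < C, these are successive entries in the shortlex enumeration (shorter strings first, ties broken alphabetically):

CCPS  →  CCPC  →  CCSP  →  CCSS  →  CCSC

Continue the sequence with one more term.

CCCP

Treat CCSC as a base-3 numeral over the given alphabet and add one, carrying through any trailing C's.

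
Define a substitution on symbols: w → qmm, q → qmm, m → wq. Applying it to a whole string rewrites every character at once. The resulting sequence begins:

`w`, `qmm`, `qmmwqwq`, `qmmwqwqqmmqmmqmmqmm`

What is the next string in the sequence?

φ(qmmwqwqqmmqmmqmmqmm) expands symbol-by-symbol to qmm wq wq qmm qmm qmm qmm qmm wq wq qmm wq wq qmm wq wq qmm wq wq; joining the 19 pieces gives the next term.

qmmwqwqqmmqmmqmmqmmqmmwqwqqmmwqwqqmmwqwqqmmwqwq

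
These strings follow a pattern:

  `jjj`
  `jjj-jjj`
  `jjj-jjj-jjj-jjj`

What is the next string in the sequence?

Every step duplicates the string with '-' between the halves.
Doubling jjj-jjj-jjj-jjj with '-' between the halves:

jjj-jjj-jjj-jjj-jjj-jjj-jjj-jjj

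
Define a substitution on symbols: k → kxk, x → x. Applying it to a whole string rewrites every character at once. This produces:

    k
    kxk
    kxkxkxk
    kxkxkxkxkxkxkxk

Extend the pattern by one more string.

Rewriting the 15 symbols of kxkxkxkxkxkxkxk one by one yields kxk x kxk x kxk x kxk x kxk x kxk x kxk x kxk; concatenated:

kxkxkxkxkxkxkxkxkxkxkxkxkxkxkxk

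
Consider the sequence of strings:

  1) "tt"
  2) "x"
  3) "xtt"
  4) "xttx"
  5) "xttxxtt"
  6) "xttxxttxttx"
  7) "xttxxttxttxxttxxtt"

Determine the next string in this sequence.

From term 3 onward, concatenate the last term with the second-to-last: x·tt = xtt, xtt·x = xttx, …
Continuing: xttxxttxttxxttxxtt · xttxxttxttx gives term 8.

xttxxttxttxxttxxttxttxxttxttx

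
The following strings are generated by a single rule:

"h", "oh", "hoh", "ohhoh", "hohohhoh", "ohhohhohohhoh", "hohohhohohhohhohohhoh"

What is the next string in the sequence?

ohhohhohohhohhohohhohohhohhohohhoh

Each term (from the third on) is the two preceding terms concatenated in order: term 3 = h·oh = hoh.
Continuing: ohhohhohohhoh · hohohhohohhohhohohhoh gives term 8.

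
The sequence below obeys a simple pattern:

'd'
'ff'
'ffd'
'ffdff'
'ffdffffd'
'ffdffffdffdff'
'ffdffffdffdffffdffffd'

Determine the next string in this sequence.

This is a Fibonacci-style word recurrence s(k) = s(k−1)·s(k−2): e.g. ff·d = ffd.
So term 8 is ffdffffdffdffffdffffd·ffdffffdffdff.

ffdffffdffdffffdffffdffdffffdffdff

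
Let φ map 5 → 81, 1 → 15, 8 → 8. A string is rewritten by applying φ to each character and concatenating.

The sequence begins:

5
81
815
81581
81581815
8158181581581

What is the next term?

815818158158181581815

Applying the rule to each of the 13 symbols of 8158181581581 gives the pieces 8 15 81 8 15 8 15 81 8 15 81 8 15, which concatenate to the answer.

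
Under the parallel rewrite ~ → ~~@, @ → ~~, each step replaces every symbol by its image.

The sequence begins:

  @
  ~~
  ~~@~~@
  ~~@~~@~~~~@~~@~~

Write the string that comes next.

~~@~~@~~~~@~~@~~~~@~~@~~@~~@~~~~@~~@~~~~@~~@

Applying the rule to each of the 16 symbols of ~~@~~@~~~~@~~@~~ gives the pieces ~~@ ~~@ ~~ ~~@ ~~@ ~~ ~~@ ~~@ ~~@ ~~@ ~~ ~~@ ~~@ ~~ ~~@ ~~@, which concatenate to the answer.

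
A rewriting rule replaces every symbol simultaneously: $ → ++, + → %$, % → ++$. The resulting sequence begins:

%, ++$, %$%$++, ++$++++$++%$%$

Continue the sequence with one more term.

Rewriting the 14 symbols of ++$++++$++%$%$ one by one yields %$ %$ ++ %$ %$ %$ %$ ++ %$ %$ ++$ ++ ++$ ++; concatenated:

%$%$++%$%$%$%$++%$%$++$++++$++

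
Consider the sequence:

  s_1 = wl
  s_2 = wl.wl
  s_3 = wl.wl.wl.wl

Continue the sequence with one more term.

wl.wl.wl.wl.wl.wl.wl.wl

s(k+1) = s(k)·.·s(k) — each term doubles the last with '.' between the halves.
So the next term is two copies of wl.wl.wl.wl with '.' between the halves.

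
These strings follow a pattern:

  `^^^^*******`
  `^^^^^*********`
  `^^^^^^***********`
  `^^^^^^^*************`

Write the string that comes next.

^^^^^^^^***************

Reading off run lengths: ^ runs 4, 5, 6, 7; * runs 7, 9, 11, 13 — each is linear in n, where the shown terms are n = 3, 4, 5, 6.
Setting n = 7 gives 8, 15 characters in each block.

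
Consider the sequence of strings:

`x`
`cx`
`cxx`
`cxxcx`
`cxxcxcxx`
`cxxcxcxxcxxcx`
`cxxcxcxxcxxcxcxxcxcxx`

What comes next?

cxxcxcxxcxxcxcxxcxcxxcxxcxcxxcxxcx

This is a Fibonacci-style word recurrence s(k) = s(k−1)·s(k−2): e.g. cx·x = cxx.
The next term joins cxxcxcxxcxxcxcxxcxcxx and cxxcxcxxcxxcx.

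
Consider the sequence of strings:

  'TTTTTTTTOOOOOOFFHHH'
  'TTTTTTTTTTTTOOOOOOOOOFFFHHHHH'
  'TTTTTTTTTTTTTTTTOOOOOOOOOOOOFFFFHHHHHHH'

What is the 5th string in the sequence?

Each string has the form T^{4n} O^{3n} F^{n} H^{2n-1}, where the shown terms are n = 2, 3, 4.
At n = 6 the blocks have lengths 24, 18, 6, 11.

TTTTTTTTTTTTTTTTTTTTTTTTOOOOOOOOOOOOOOOOOOFFFFFFHHHHHHHHHHH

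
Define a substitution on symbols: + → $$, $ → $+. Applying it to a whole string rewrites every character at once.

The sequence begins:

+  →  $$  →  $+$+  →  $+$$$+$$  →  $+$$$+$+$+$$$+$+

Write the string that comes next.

φ($+$$$+$+$+$$$+$+) expands symbol-by-symbol to $+ $$ $+ $+ $+ $$ $+ $$ $+ $$ $+ $+ $+ $$ $+ $$; joining the 16 pieces gives the next term.

$+$$$+$+$+$$$+$$$+$$$+$+$+$$$+$$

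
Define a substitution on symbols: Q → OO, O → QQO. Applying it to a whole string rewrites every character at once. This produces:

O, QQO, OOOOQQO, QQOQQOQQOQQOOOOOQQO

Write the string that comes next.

OOOOQQOOOOOQQOOOOOQQOOOOOQQOQQOQQOQQOQQOOOOOQQO

φ(QQOQQOQQOQQOOOOOQQO) expands symbol-by-symbol to OO OO QQO OO OO QQO OO OO QQO OO OO QQO QQO QQO QQO QQO OO OO QQO; joining the 19 pieces gives the next term.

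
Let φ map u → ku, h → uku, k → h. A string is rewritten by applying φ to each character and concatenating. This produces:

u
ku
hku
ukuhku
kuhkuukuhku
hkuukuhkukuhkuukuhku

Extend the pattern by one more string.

Rewriting the 20 symbols of hkuukuhkukuhkuukuhku one by one yields uku h ku ku h ku uku h ku h ku uku h ku ku h ku uku h ku; concatenated:

ukuhkukuhkuukuhkuhkuukuhkukuhkuukuhku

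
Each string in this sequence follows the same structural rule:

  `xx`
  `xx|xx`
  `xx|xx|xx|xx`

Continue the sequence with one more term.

s(k+1) = s(k)·|·s(k) — each term doubles the last with '|' between the halves.
Doubling xx|xx|xx|xx with '|' between the halves:

xx|xx|xx|xx|xx|xx|xx|xx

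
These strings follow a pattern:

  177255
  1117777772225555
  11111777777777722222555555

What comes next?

Reading off run lengths: 1 runs 1, 3, 5; 7 runs 2, 6, 10; 2 runs 1, 3, 5; 5 runs 2, 4, 6 — each is linear in n (n = 1, 2, …).
Setting n = 4 gives 7, 14, 7, 8 characters in each block.

111111177777777777777222222255555555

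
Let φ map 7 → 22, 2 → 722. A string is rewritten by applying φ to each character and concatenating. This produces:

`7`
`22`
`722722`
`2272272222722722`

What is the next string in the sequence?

72272222722722227227227227222272272222722722

φ(2272272222722722) expands symbol-by-symbol to 722 722 22 722 722 22 722 722 722 722 22 722 722 22 722 722; joining the 16 pieces gives the next term.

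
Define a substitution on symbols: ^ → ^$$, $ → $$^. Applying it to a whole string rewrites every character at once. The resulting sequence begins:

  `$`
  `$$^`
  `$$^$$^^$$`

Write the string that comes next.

Apply φ to $$^$$^^$$ symbol by symbol: $→$$^, $→$$^, ^→^$$, $→$$^, $→$$^, ^→^$$, ^→^$$, $→$$^, $→$$^; joined: $$^ $$^ ^$$ $$^ $$^ ^$$ ^$$ $$^ $$^.

$$^$$^^$$$$^$$^^$$^$$$$^$$^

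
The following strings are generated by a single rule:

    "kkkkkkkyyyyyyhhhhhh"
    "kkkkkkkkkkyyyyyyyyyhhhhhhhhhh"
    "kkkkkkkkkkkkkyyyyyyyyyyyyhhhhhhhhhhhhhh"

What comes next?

Each string has the form k^{3n+1} y^{3n} h^{4n-2}, where the shown terms are n = 2, 3, 4.
At n = 5 the blocks have lengths 16, 15, 18.

kkkkkkkkkkkkkkkkyyyyyyyyyyyyyyyhhhhhhhhhhhhhhhhhh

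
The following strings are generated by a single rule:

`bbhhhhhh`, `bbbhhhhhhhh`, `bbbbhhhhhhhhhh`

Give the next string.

Term n consists of n-1 b's, followed by 2n h's, where the shown terms are n = 3, 4, 5.
For the next term, n = 6, so the run lengths are 5, 12.

bbbbbhhhhhhhhhhhh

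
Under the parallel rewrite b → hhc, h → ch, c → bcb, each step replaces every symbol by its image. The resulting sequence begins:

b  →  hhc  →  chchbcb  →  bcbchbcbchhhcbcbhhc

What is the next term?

Applying the rule to each of the 19 symbols of bcbchbcbchhhcbcbhhc gives the pieces hhc bcb hhc bcb ch hhc bcb hhc bcb ch ch ch bcb hhc bcb hhc ch ch bcb, which concatenate to the answer.

hhcbcbhhcbcbchhhcbcbhhcbcbchchchbcbhhcbcbhhcchchbcb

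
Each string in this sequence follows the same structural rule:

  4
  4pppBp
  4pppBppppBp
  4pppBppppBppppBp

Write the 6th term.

The strings grow by a fixed suffix pppBp each time.
From 4pppBppppBppppBp, 2 further steps: 4pppBppppBppppBp → 4pppBppppBppppBppppBp → (answer).

4pppBppppBppppBppppBppppBp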